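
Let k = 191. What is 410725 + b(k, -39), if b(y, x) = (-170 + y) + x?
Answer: 410707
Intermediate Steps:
b(y, x) = -170 + x + y
410725 + b(k, -39) = 410725 + (-170 - 39 + 191) = 410725 - 18 = 410707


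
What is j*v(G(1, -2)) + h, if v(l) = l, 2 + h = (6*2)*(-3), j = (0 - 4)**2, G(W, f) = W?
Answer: -22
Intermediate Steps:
j = 16 (j = (-4)**2 = 16)
h = -38 (h = -2 + (6*2)*(-3) = -2 + 12*(-3) = -2 - 36 = -38)
j*v(G(1, -2)) + h = 16*1 - 38 = 16 - 38 = -22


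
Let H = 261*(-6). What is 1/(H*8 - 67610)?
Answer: -1/80138 ≈ -1.2478e-5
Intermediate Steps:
H = -1566
1/(H*8 - 67610) = 1/(-1566*8 - 67610) = 1/(-12528 - 67610) = 1/(-80138) = -1/80138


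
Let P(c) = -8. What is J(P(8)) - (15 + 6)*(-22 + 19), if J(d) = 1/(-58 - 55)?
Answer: 7118/113 ≈ 62.991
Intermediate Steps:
J(d) = -1/113 (J(d) = 1/(-113) = -1/113)
J(P(8)) - (15 + 6)*(-22 + 19) = -1/113 - (15 + 6)*(-22 + 19) = -1/113 - 21*(-3) = -1/113 - 1*(-63) = -1/113 + 63 = 7118/113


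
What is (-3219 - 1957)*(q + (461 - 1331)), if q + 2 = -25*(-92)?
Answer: -7391328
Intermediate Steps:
q = 2298 (q = -2 - 25*(-92) = -2 + 2300 = 2298)
(-3219 - 1957)*(q + (461 - 1331)) = (-3219 - 1957)*(2298 + (461 - 1331)) = -5176*(2298 - 870) = -5176*1428 = -7391328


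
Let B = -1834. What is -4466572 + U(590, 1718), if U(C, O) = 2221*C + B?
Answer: -3158016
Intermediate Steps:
U(C, O) = -1834 + 2221*C (U(C, O) = 2221*C - 1834 = -1834 + 2221*C)
-4466572 + U(590, 1718) = -4466572 + (-1834 + 2221*590) = -4466572 + (-1834 + 1310390) = -4466572 + 1308556 = -3158016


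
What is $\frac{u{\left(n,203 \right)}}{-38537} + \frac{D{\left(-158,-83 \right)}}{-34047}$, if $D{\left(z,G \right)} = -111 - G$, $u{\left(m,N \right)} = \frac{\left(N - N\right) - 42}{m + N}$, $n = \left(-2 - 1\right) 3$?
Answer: $\frac{1086407}{1312069239} \approx 0.00082801$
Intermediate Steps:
$n = -9$ ($n = \left(-3\right) 3 = -9$)
$u{\left(m,N \right)} = - \frac{42}{N + m}$ ($u{\left(m,N \right)} = \frac{0 - 42}{N + m} = - \frac{42}{N + m}$)
$\frac{u{\left(n,203 \right)}}{-38537} + \frac{D{\left(-158,-83 \right)}}{-34047} = \frac{\left(-42\right) \frac{1}{203 - 9}}{-38537} + \frac{-111 - -83}{-34047} = - \frac{42}{194} \left(- \frac{1}{38537}\right) + \left(-111 + 83\right) \left(- \frac{1}{34047}\right) = \left(-42\right) \frac{1}{194} \left(- \frac{1}{38537}\right) - - \frac{28}{34047} = \left(- \frac{21}{97}\right) \left(- \frac{1}{38537}\right) + \frac{28}{34047} = \frac{21}{3738089} + \frac{28}{34047} = \frac{1086407}{1312069239}$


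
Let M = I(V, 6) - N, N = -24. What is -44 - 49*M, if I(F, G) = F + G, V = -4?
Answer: -1318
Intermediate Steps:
M = 26 (M = (-4 + 6) - 1*(-24) = 2 + 24 = 26)
-44 - 49*M = -44 - 49*26 = -44 - 1274 = -1318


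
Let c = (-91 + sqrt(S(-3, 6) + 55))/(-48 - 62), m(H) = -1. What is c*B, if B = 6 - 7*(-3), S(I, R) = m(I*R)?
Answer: 2457/110 - 81*sqrt(6)/110 ≈ 20.533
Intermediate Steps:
S(I, R) = -1
c = 91/110 - 3*sqrt(6)/110 (c = (-91 + sqrt(-1 + 55))/(-48 - 62) = (-91 + sqrt(54))/(-110) = (-91 + 3*sqrt(6))*(-1/110) = 91/110 - 3*sqrt(6)/110 ≈ 0.76047)
B = 27 (B = 6 + 21 = 27)
c*B = (91/110 - 3*sqrt(6)/110)*27 = 2457/110 - 81*sqrt(6)/110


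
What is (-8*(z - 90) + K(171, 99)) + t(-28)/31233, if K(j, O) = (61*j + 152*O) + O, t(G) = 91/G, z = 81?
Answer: 3204505787/124932 ≈ 25650.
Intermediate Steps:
K(j, O) = 61*j + 153*O
(-8*(z - 90) + K(171, 99)) + t(-28)/31233 = (-8*(81 - 90) + (61*171 + 153*99)) + (91/(-28))/31233 = (-8*(-9) + (10431 + 15147)) + (91*(-1/28))*(1/31233) = (72 + 25578) - 13/4*1/31233 = 25650 - 13/124932 = 3204505787/124932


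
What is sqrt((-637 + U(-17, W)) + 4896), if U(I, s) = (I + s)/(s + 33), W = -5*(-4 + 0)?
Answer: sqrt(11963690)/53 ≈ 65.261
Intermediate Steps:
W = 20 (W = -5*(-4) = 20)
U(I, s) = (I + s)/(33 + s)
sqrt((-637 + U(-17, W)) + 4896) = sqrt((-637 + (-17 + 20)/(33 + 20)) + 4896) = sqrt((-637 + 3/53) + 4896) = sqrt(-33758/53 + 4896) = sqrt(225730/53) = sqrt(11963690)/53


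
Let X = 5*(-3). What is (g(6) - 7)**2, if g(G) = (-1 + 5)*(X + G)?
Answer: 1849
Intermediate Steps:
X = -15
g(G) = -60 + 4*G (g(G) = (-1 + 5)*(-15 + G) = 4*(-15 + G) = -60 + 4*G)
(g(6) - 7)**2 = ((-60 + 4*6) - 7)**2 = ((-60 + 24) - 7)**2 = (-36 - 7)**2 = (-43)**2 = 1849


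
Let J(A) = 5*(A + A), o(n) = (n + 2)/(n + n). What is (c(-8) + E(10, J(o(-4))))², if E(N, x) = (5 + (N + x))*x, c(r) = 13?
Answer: 51529/16 ≈ 3220.6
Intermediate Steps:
o(n) = (2 + n)/(2*n) (o(n) = (2 + n)/((2*n)) = (2 + n)*(1/(2*n)) = (2 + n)/(2*n))
J(A) = 10*A (J(A) = 5*(2*A) = 10*A)
E(N, x) = x*(5 + N + x) (E(N, x) = (5 + N + x)*x = x*(5 + N + x))
(c(-8) + E(10, J(o(-4))))² = (13 + (10*((½)*(2 - 4)/(-4)))*(5 + 10 + 10*((½)*(2 - 4)/(-4))))² = (13 + (10*((½)*(-¼)*(-2)))*(5 + 10 + 10*((½)*(-¼)*(-2))))² = (13 + (10*(¼))*(5 + 10 + 10*(¼)))² = (13 + 5*(5 + 10 + 5/2)/2)² = (13 + (5/2)*(35/2))² = (13 + 175/4)² = (227/4)² = 51529/16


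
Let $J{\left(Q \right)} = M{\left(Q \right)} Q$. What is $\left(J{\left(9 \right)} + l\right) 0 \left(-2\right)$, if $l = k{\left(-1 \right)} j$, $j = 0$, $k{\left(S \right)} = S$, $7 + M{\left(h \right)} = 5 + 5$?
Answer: $0$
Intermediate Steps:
$M{\left(h \right)} = 3$ ($M{\left(h \right)} = -7 + \left(5 + 5\right) = -7 + 10 = 3$)
$J{\left(Q \right)} = 3 Q$
$l = 0$ ($l = \left(-1\right) 0 = 0$)
$\left(J{\left(9 \right)} + l\right) 0 \left(-2\right) = \left(3 \cdot 9 + 0\right) 0 \left(-2\right) = \left(27 + 0\right) 0 = 27 \cdot 0 = 0$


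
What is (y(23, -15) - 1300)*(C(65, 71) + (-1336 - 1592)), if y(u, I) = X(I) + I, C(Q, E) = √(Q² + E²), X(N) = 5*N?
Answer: 4069920 - 1390*√9266 ≈ 3.9361e+6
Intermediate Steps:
C(Q, E) = √(E² + Q²)
y(u, I) = 6*I (y(u, I) = 5*I + I = 6*I)
(y(23, -15) - 1300)*(C(65, 71) + (-1336 - 1592)) = (6*(-15) - 1300)*(√(71² + 65²) + (-1336 - 1592)) = (-90 - 1300)*(√(5041 + 4225) - 2928) = -1390*(√9266 - 2928) = -1390*(-2928 + √9266) = 4069920 - 1390*√9266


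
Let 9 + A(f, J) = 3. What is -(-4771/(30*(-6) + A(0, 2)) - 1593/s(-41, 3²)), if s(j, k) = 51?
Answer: 17659/3162 ≈ 5.5848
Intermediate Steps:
A(f, J) = -6 (A(f, J) = -9 + 3 = -6)
-(-4771/(30*(-6) + A(0, 2)) - 1593/s(-41, 3²)) = -(-4771/(30*(-6) - 6) - 1593/51) = -(-4771/(-180 - 6) - 1593*1/51) = -(-4771/(-186) - 531/17) = -(-4771*(-1/186) - 531/17) = -(4771/186 - 531/17) = -1*(-17659/3162) = 17659/3162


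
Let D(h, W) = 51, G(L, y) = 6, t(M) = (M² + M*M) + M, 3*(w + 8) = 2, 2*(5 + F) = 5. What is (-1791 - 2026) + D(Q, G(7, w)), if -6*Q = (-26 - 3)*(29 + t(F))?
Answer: -3766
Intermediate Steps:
F = -5/2 (F = -5 + (½)*5 = -5 + 5/2 = -5/2 ≈ -2.5000)
w = -22/3 (w = -8 + (⅓)*2 = -8 + ⅔ = -22/3 ≈ -7.3333)
t(M) = M + 2*M² (t(M) = (M² + M²) + M = 2*M² + M = M + 2*M²)
Q = 377/2 (Q = -(-26 - 3)*(29 - 5*(1 + 2*(-5/2))/2)/6 = -(-29)*(29 - 5*(1 - 5)/2)/6 = -(-29)*(29 - 5/2*(-4))/6 = -(-29)*(29 + 10)/6 = -(-29)*39/6 = -⅙*(-1131) = 377/2 ≈ 188.50)
(-1791 - 2026) + D(Q, G(7, w)) = (-1791 - 2026) + 51 = -3817 + 51 = -3766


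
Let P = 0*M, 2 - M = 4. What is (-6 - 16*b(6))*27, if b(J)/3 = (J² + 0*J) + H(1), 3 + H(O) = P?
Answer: -42930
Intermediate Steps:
M = -2 (M = 2 - 1*4 = 2 - 4 = -2)
P = 0 (P = 0*(-2) = 0)
H(O) = -3 (H(O) = -3 + 0 = -3)
b(J) = -9 + 3*J² (b(J) = 3*((J² + 0*J) - 3) = 3*((J² + 0) - 3) = 3*(J² - 3) = 3*(-3 + J²) = -9 + 3*J²)
(-6 - 16*b(6))*27 = (-6 - 16*(-9 + 3*6²))*27 = (-6 - 16*(-9 + 3*36))*27 = (-6 - 16*(-9 + 108))*27 = (-6 - 16*99)*27 = (-6 - 1584)*27 = -1590*27 = -42930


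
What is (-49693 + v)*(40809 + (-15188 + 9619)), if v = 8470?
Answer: -1452698520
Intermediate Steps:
(-49693 + v)*(40809 + (-15188 + 9619)) = (-49693 + 8470)*(40809 + (-15188 + 9619)) = -41223*(40809 - 5569) = -41223*35240 = -1452698520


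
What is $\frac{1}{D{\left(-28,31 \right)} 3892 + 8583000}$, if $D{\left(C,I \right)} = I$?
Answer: $\frac{1}{8703652} \approx 1.1489 \cdot 10^{-7}$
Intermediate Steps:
$\frac{1}{D{\left(-28,31 \right)} 3892 + 8583000} = \frac{1}{31 \cdot 3892 + 8583000} = \frac{1}{120652 + 8583000} = \frac{1}{8703652}$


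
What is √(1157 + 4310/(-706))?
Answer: √143411898/353 ≈ 33.925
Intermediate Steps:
√(1157 + 4310/(-706)) = √(1157 + 4310*(-1/706)) = √(1157 - 2155/353) = √(406266/353) = √143411898/353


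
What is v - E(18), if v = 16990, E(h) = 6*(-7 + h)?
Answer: 16924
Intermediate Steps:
E(h) = -42 + 6*h
v - E(18) = 16990 - (-42 + 6*18) = 16990 - (-42 + 108) = 16990 - 1*66 = 16990 - 66 = 16924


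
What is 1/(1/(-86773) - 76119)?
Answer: -86773/6605073988 ≈ -1.3137e-5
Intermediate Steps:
1/(1/(-86773) - 76119) = 1/(-1/86773 - 76119) = 1/(-6605073988/86773) = -86773/6605073988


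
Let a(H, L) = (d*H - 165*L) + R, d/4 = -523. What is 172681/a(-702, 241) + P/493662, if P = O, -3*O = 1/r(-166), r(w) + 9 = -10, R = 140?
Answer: 4859026154813/40209097197906 ≈ 0.12084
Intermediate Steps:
d = -2092 (d = 4*(-523) = -2092)
r(w) = -19 (r(w) = -9 - 10 = -19)
a(H, L) = 140 - 2092*H - 165*L (a(H, L) = (-2092*H - 165*L) + 140 = 140 - 2092*H - 165*L)
O = 1/57 (O = -⅓/(-19) = -⅓*(-1/19) = 1/57 ≈ 0.017544)
P = 1/57 ≈ 0.017544
172681/a(-702, 241) + P/493662 = 172681/(140 - 2092*(-702) - 165*241) + (1/57)/493662 = 172681/(140 + 1468584 - 39765) + (1/57)*(1/493662) = 172681/1428959 + 1/28138734 = 4859026154813/40209097197906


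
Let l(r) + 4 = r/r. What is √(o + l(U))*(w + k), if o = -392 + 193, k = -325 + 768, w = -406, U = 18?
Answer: 37*I*√202 ≈ 525.87*I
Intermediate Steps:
l(r) = -3 (l(r) = -4 + r/r = -4 + 1 = -3)
k = 443
o = -199
√(o + l(U))*(w + k) = √(-199 - 3)*(-406 + 443) = √(-202)*37 = (I*√202)*37 = 37*I*√202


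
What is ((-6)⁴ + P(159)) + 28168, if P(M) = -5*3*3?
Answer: 29419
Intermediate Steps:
P(M) = -45 (P(M) = -15*3 = -45)
((-6)⁴ + P(159)) + 28168 = ((-6)⁴ - 45) + 28168 = (1296 - 45) + 28168 = 1251 + 28168 = 29419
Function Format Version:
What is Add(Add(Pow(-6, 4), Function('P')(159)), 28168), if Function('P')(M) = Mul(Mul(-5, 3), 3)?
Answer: 29419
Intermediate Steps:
Function('P')(M) = -45 (Function('P')(M) = Mul(-15, 3) = -45)
Add(Add(Pow(-6, 4), Function('P')(159)), 28168) = Add(Add(Pow(-6, 4), -45), 28168) = Add(Add(1296, -45), 28168) = Add(1251, 28168) = 29419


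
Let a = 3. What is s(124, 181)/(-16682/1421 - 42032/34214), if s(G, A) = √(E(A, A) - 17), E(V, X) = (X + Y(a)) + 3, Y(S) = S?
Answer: -24309047*√170/315242710 ≈ -1.0054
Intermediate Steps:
E(V, X) = 6 + X (E(V, X) = (X + 3) + 3 = (3 + X) + 3 = 6 + X)
s(G, A) = √(-11 + A) (s(G, A) = √((6 + A) - 17) = √(-11 + A))
s(124, 181)/(-16682/1421 - 42032/34214) = √(-11 + 181)/(-16682/1421 - 42032/34214) = √170/(-16682*1/1421 - 42032*1/34214) = √170/(-16682/1421 - 21016/17107) = √170/(-315242710/24309047) = √170*(-24309047/315242710) = -24309047*√170/315242710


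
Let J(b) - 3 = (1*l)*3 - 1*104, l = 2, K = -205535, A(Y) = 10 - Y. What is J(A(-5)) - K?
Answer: 205440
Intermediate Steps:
J(b) = -95 (J(b) = 3 + ((1*2)*3 - 1*104) = 3 + (2*3 - 104) = 3 + (6 - 104) = 3 - 98 = -95)
J(A(-5)) - K = -95 - 1*(-205535) = -95 + 205535 = 205440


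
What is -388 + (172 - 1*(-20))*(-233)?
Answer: -45124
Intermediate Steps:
-388 + (172 - 1*(-20))*(-233) = -388 + (172 + 20)*(-233) = -388 + 192*(-233) = -388 - 44736 = -45124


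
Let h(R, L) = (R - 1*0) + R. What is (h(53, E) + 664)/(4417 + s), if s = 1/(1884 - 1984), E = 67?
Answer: 77000/441699 ≈ 0.17433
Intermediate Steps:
h(R, L) = 2*R (h(R, L) = (R + 0) + R = R + R = 2*R)
s = -1/100 (s = 1/(-100) = -1/100 ≈ -0.010000)
(h(53, E) + 664)/(4417 + s) = (2*53 + 664)/(4417 - 1/100) = (106 + 664)/(441699/100) = 770*(100/441699) = 77000/441699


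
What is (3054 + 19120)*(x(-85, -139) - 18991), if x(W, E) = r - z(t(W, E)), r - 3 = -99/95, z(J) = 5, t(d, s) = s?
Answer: -40011519516/95 ≈ -4.2117e+8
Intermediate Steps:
r = 186/95 (r = 3 - 99/95 = 186/95 ≈ 1.9579)
x(W, E) = -289/95 (x(W, E) = 186/95 - 1*5 = 186/95 - 5 = -289/95)
(3054 + 19120)*(x(-85, -139) - 18991) = (3054 + 19120)*(-289/95 - 18991) = 22174*(-1804434/95) = -40011519516/95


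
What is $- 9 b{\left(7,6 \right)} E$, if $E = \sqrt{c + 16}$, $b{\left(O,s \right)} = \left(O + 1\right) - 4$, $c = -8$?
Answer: $- 72 \sqrt{2} \approx -101.82$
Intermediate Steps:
$b{\left(O,s \right)} = -3 + O$ ($b{\left(O,s \right)} = \left(1 + O\right) - 4 = -3 + O$)
$E = 2 \sqrt{2}$ ($E = \sqrt{-8 + 16} = \sqrt{8} = 2 \sqrt{2} \approx 2.8284$)
$- 9 b{\left(7,6 \right)} E = - 9 \left(-3 + 7\right) 2 \sqrt{2} = \left(-9\right) 4 \cdot 2 \sqrt{2} = - 36 \cdot 2 \sqrt{2} = - 72 \sqrt{2}$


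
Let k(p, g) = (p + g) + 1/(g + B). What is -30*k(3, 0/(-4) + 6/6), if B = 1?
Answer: -135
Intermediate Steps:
k(p, g) = g + p + 1/(1 + g) (k(p, g) = (p + g) + 1/(g + 1) = (g + p) + 1/(1 + g) = g + p + 1/(1 + g))
-30*k(3, 0/(-4) + 6/6) = -30*(1 + (0/(-4) + 6/6) + 3 + (0/(-4) + 6/6)² + (0/(-4) + 6/6)*3)/(1 + (0/(-4) + 6/6)) = -30*(1 + (0*(-¼) + 6*(⅙)) + 3 + (0*(-¼) + 6*(⅙))² + (0*(-¼) + 6*(⅙))*3)/(1 + (0*(-¼) + 6*(⅙))) = -30*(1 + (0 + 1) + 3 + (0 + 1)² + (0 + 1)*3)/(1 + (0 + 1)) = -30*(1 + 1 + 3 + 1² + 1*3)/(1 + 1) = -30*(1 + 1 + 3 + 1 + 3)/2 = -15*9 = -30*9/2 = -135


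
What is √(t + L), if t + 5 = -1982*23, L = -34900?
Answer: I*√80491 ≈ 283.71*I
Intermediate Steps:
t = -45591 (t = -5 - 1982*23 = -5 - 45586 = -45591)
√(t + L) = √(-45591 - 34900) = √(-80491) = I*√80491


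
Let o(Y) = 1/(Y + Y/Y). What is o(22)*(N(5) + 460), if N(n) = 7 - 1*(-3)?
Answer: 470/23 ≈ 20.435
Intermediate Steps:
N(n) = 10 (N(n) = 7 + 3 = 10)
o(Y) = 1/(1 + Y) (o(Y) = 1/(Y + 1) = 1/(1 + Y))
o(22)*(N(5) + 460) = (10 + 460)/(1 + 22) = 470/23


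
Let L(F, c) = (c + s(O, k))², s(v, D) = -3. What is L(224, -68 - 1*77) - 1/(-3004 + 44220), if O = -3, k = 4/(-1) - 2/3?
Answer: 902795263/41216 ≈ 21904.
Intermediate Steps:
k = -14/3 (k = 4*(-1) - 2*⅓ = -4 - ⅔ = -14/3 ≈ -4.6667)
L(F, c) = (-3 + c)² (L(F, c) = (c - 3)² = (-3 + c)²)
L(224, -68 - 1*77) - 1/(-3004 + 44220) = (-3 + (-68 - 1*77))² - 1/(-3004 + 44220) = (-3 + (-68 - 77))² - 1/41216 = (-3 - 145)² - 1*1/41216 = (-148)² - 1/41216 = 21904 - 1/41216 = 902795263/41216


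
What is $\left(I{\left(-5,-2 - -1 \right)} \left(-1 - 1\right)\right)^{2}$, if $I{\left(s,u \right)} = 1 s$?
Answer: $100$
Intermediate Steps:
$I{\left(s,u \right)} = s$
$\left(I{\left(-5,-2 - -1 \right)} \left(-1 - 1\right)\right)^{2} = \left(- 5 \left(-1 - 1\right)\right)^{2} = \left(\left(-5\right) \left(-2\right)\right)^{2} = 10^{2} = 100$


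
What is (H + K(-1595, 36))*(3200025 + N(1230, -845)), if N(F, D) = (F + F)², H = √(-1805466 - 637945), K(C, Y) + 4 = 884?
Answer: 8141430000 + 9251625*I*√2443411 ≈ 8.1414e+9 + 1.4462e+10*I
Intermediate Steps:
K(C, Y) = 880 (K(C, Y) = -4 + 884 = 880)
H = I*√2443411 (H = √(-2443411) = I*√2443411 ≈ 1563.1*I)
N(F, D) = 4*F² (N(F, D) = (2*F)² = 4*F²)
(H + K(-1595, 36))*(3200025 + N(1230, -845)) = (I*√2443411 + 880)*(3200025 + 4*1230²) = (880 + I*√2443411)*(3200025 + 4*1512900) = (880 + I*√2443411)*(3200025 + 6051600) = (880 + I*√2443411)*9251625 = 8141430000 + 9251625*I*√2443411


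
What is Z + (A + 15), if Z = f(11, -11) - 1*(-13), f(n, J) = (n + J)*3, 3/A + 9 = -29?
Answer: 1061/38 ≈ 27.921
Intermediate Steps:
A = -3/38 (A = 3/(-9 - 29) = 3/(-38) = 3*(-1/38) = -3/38 ≈ -0.078947)
f(n, J) = 3*J + 3*n (f(n, J) = (J + n)*3 = 3*J + 3*n)
Z = 13 (Z = (3*(-11) + 3*11) - 1*(-13) = (-33 + 33) + 13 = 0 + 13 = 13)
Z + (A + 15) = 13 + (-3/38 + 15) = 13 + 567/38 = 1061/38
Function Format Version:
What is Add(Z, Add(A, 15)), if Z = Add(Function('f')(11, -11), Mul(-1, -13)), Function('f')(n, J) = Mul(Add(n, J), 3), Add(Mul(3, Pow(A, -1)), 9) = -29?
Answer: Rational(1061, 38) ≈ 27.921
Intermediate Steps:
A = Rational(-3, 38) (A = Mul(3, Pow(Add(-9, -29), -1)) = Mul(3, Pow(-38, -1)) = Mul(3, Rational(-1, 38)) = Rational(-3, 38) ≈ -0.078947)
Function('f')(n, J) = Add(Mul(3, J), Mul(3, n)) (Function('f')(n, J) = Mul(Add(J, n), 3) = Add(Mul(3, J), Mul(3, n)))
Z = 13 (Z = Add(Add(Mul(3, -11), Mul(3, 11)), Mul(-1, -13)) = Add(Add(-33, 33), 13) = Add(0, 13) = 13)
Add(Z, Add(A, 15)) = Add(13, Add(Rational(-3, 38), 15)) = Add(13, Rational(567, 38)) = Rational(1061, 38)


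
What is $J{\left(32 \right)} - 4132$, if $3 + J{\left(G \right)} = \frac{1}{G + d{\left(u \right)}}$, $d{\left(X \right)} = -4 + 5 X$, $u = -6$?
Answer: $- \frac{8271}{2} \approx -4135.5$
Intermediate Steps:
$J{\left(G \right)} = -3 + \frac{1}{-34 + G}$ ($J{\left(G \right)} = -3 + \frac{1}{G + \left(-4 + 5 \left(-6\right)\right)} = -3 + \frac{1}{G - 34} = -3 + \frac{1}{-34 + G}$)
$J{\left(32 \right)} - 4132 = \frac{103 - 96}{-34 + 32} - 4132 = \frac{103 - 96}{-2} - 4132 = \left(- \frac{1}{2}\right) 7 - 4132 = - \frac{7}{2} - 4132 = - \frac{8271}{2}$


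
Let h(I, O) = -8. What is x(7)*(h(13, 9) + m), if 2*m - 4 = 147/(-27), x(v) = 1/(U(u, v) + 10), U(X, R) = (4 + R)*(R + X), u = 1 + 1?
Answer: -157/1962 ≈ -0.080020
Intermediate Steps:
u = 2
x(v) = 1/(18 + v² + 6*v) (x(v) = 1/((v² + 4*v + 4*2 + v*2) + 10) = 1/((v² + 4*v + 8 + 2*v) + 10) = 1/((8 + v² + 6*v) + 10) = 1/(18 + v² + 6*v))
m = -13/18 (m = 2 + (147/(-27))/2 = 2 + (147*(-1/27))/2 = 2 + (½)*(-49/9) = 2 - 49/18 = -13/18 ≈ -0.72222)
x(7)*(h(13, 9) + m) = (-8 - 13/18)/(18 + 7² + 6*7) = -157/18/(18 + 49 + 42) = -157/18/109 = (1/109)*(-157/18) = -157/1962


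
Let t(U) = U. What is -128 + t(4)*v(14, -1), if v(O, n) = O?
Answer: -72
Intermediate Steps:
-128 + t(4)*v(14, -1) = -128 + 4*14 = -128 + 56 = -72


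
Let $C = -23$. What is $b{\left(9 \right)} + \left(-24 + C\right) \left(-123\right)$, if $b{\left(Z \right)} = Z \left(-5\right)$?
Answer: $5736$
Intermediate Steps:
$b{\left(Z \right)} = - 5 Z$
$b{\left(9 \right)} + \left(-24 + C\right) \left(-123\right) = \left(-5\right) 9 + \left(-24 - 23\right) \left(-123\right) = -45 - -5781 = -45 + 5781 = 5736$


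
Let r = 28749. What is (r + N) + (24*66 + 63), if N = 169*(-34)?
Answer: 24650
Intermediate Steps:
N = -5746
(r + N) + (24*66 + 63) = (28749 - 5746) + (24*66 + 63) = 23003 + (1584 + 63) = 23003 + 1647 = 24650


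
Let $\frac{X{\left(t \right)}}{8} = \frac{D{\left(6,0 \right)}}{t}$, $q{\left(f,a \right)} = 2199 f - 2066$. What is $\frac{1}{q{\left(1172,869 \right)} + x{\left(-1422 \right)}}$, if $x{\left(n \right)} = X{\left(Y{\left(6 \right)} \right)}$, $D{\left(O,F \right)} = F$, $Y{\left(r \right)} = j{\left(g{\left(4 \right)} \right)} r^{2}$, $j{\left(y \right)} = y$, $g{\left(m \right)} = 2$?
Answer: $\frac{1}{2575162} \approx 3.8833 \cdot 10^{-7}$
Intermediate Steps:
$q{\left(f,a \right)} = -2066 + 2199 f$
$Y{\left(r \right)} = 2 r^{2}$
$X{\left(t \right)} = 0$ ($X{\left(t \right)} = 8 \frac{0}{t} = 8 \cdot 0 = 0$)
$x{\left(n \right)} = 0$
$\frac{1}{q{\left(1172,869 \right)} + x{\left(-1422 \right)}} = \frac{1}{\left(-2066 + 2199 \cdot 1172\right) + 0} = \frac{1}{\left(-2066 + 2577228\right) + 0} = \frac{1}{2575162 + 0} = \frac{1}{2575162}$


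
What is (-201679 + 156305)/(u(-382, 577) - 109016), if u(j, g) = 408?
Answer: 22687/54304 ≈ 0.41778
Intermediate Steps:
(-201679 + 156305)/(u(-382, 577) - 109016) = (-201679 + 156305)/(408 - 109016) = -45374/(-108608) = -45374*(-1/108608) = 22687/54304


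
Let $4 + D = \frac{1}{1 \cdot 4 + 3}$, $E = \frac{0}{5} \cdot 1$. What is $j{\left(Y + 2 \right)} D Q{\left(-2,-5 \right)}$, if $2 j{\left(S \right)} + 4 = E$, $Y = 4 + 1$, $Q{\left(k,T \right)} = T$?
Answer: $- \frac{270}{7} \approx -38.571$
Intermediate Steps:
$E = 0$ ($E = 0 \cdot \frac{1}{5} \cdot 1 = 0 \cdot 1 = 0$)
$Y = 5$
$j{\left(S \right)} = -2$ ($j{\left(S \right)} = -2 + \frac{1}{2} \cdot 0 = -2 + 0 = -2$)
$D = - \frac{27}{7}$ ($D = -4 + \frac{1}{1 \cdot 4 + 3} = -4 + \frac{1}{4 + 3} = -4 + \frac{1}{7} = - \frac{27}{7} \approx -3.8571$)
$j{\left(Y + 2 \right)} D Q{\left(-2,-5 \right)} = \left(-2\right) \left(- \frac{27}{7}\right) \left(-5\right) = \frac{54}{7} \left(-5\right) = - \frac{270}{7}$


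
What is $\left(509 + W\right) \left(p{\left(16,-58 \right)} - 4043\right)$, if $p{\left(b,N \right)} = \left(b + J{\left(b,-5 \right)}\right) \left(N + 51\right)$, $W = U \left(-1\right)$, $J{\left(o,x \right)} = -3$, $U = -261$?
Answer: $-3183180$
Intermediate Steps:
$W = 261$ ($W = \left(-261\right) \left(-1\right) = 261$)
$p{\left(b,N \right)} = \left(-3 + b\right) \left(51 + N\right)$ ($p{\left(b,N \right)} = \left(b - 3\right) \left(N + 51\right) = \left(-3 + b\right) \left(51 + N\right)$)
$\left(509 + W\right) \left(p{\left(16,-58 \right)} - 4043\right) = \left(509 + 261\right) \left(\left(-153 - -174 + 51 \cdot 16 - 928\right) - 4043\right) = 770 \left(\left(-153 + 174 + 816 - 928\right) - 4043\right) = 770 \left(-91 - 4043\right) = 770 \left(-4134\right) = -3183180$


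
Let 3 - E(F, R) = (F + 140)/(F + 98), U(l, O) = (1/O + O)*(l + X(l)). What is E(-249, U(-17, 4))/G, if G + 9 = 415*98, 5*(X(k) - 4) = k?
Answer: 344/6139811 ≈ 5.6028e-5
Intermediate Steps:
X(k) = 4 + k/5
G = 40661 (G = -9 + 415*98 = -9 + 40670 = 40661)
U(l, O) = (4 + 6*l/5)*(O + 1/O) (U(l, O) = (1/O + O)*(l + (4 + l/5)) = (O + 1/O)*(4 + 6*l/5) = (4 + 6*l/5)*(O + 1/O))
E(F, R) = 3 - (140 + F)/(98 + F) (E(F, R) = 3 - (F + 140)/(F + 98) = 3 - (140 + F)/(98 + F))
E(-249, U(-17, 4))/G = (2*(77 - 249)/(98 - 249))/40661 = (2*(-172)/(-151))*(1/40661) = (2*(-1/151)*(-172))*(1/40661) = (344/151)*(1/40661) = 344/6139811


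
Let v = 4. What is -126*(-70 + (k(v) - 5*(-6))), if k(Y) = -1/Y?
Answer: 10143/2 ≈ 5071.5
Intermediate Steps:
-126*(-70 + (k(v) - 5*(-6))) = -126*(-70 + (-1/4 - 5*(-6))) = -126*(-70 + (-1*1/4 + 30)) = -126*(-70 + (-1/4 + 30)) = -126*(-70 + 119/4) = -126*(-161/4) = 10143/2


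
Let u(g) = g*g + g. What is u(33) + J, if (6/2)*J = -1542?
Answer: 608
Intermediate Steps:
u(g) = g + g² (u(g) = g² + g = g + g²)
J = -514 (J = (⅓)*(-1542) = -514)
u(33) + J = 33*(1 + 33) - 514 = 33*34 - 514 = 1122 - 514 = 608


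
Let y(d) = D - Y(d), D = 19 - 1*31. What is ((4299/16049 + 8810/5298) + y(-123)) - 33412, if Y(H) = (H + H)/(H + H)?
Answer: -1420941714529/42513801 ≈ -33423.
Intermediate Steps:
Y(H) = 1 (Y(H) = (2*H)/((2*H)) = (2*H)*(1/(2*H)) = 1)
D = -12 (D = 19 - 31 = -12)
y(d) = -13 (y(d) = -12 - 1*1 = -12 - 1 = -13)
((4299/16049 + 8810/5298) + y(-123)) - 33412 = ((4299/16049 + 8810/5298) - 13) - 33412 = ((4299*(1/16049) + 8810*(1/5298)) - 13) - 33412 = ((4299/16049 + 4405/2649) - 13) - 33412 = (82083896/42513801 - 13) - 33412 = -470595517/42513801 - 33412 = -1420941714529/42513801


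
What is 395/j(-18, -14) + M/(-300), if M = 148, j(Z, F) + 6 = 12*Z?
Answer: -12613/5550 ≈ -2.2726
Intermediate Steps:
j(Z, F) = -6 + 12*Z
395/j(-18, -14) + M/(-300) = 395/(-6 + 12*(-18)) + 148/(-300) = 395/(-6 - 216) + 148*(-1/300) = 395/(-222) - 37/75 = 395*(-1/222) - 37/75 = -395/222 - 37/75 = -12613/5550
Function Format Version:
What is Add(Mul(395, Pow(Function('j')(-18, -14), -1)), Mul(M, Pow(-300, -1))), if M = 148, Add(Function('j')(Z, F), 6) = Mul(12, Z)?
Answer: Rational(-12613, 5550) ≈ -2.2726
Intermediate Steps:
Function('j')(Z, F) = Add(-6, Mul(12, Z))
Add(Mul(395, Pow(Function('j')(-18, -14), -1)), Mul(M, Pow(-300, -1))) = Add(Mul(395, Pow(Add(-6, Mul(12, -18)), -1)), Mul(148, Pow(-300, -1))) = Add(Mul(395, Pow(Add(-6, -216), -1)), Mul(148, Rational(-1, 300))) = Add(Mul(395, Pow(-222, -1)), Rational(-37, 75)) = Add(Mul(395, Rational(-1, 222)), Rational(-37, 75)) = Add(Rational(-395, 222), Rational(-37, 75)) = Rational(-12613, 5550)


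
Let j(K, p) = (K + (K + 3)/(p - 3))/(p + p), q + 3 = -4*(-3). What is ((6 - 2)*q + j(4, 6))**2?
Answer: 1729225/1296 ≈ 1334.3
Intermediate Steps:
q = 9 (q = -3 - 4*(-3) = -3 + 12 = 9)
j(K, p) = (K + (3 + K)/(-3 + p))/(2*p) (j(K, p) = (K + (3 + K)/(-3 + p))/((2*p)) = (K + (3 + K)/(-3 + p))*(1/(2*p)) = (K + (3 + K)/(-3 + p))/(2*p))
((6 - 2)*q + j(4, 6))**2 = ((6 - 2)*9 + (1/2)*(3 - 2*4 + 4*6)/(6*(-3 + 6)))**2 = (4*9 + (1/2)*(1/6)*(3 - 8 + 24)/3)**2 = (36 + (1/2)*(1/6)*(1/3)*19)**2 = (36 + 19/36)**2 = (1315/36)**2 = 1729225/1296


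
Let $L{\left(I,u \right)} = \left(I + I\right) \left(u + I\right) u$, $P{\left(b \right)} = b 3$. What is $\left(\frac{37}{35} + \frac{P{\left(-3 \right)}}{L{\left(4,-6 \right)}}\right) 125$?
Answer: $\frac{26975}{224} \approx 120.42$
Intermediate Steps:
$P{\left(b \right)} = 3 b$
$L{\left(I,u \right)} = 2 I u \left(I + u\right)$ ($L{\left(I,u \right)} = 2 I \left(I + u\right) u = 2 I u \left(I + u\right)$)
$\left(\frac{37}{35} + \frac{P{\left(-3 \right)}}{L{\left(4,-6 \right)}}\right) 125 = \left(\frac{37}{35} + \frac{3 \left(-3\right)}{2 \cdot 4 \left(-6\right) \left(4 - 6\right)}\right) 125 = \left(37 \cdot \frac{1}{35} - \frac{9}{2 \cdot 4 \left(-6\right) \left(-2\right)}\right) 125 = \left(\frac{37}{35} - \frac{9}{96}\right) 125 = \left(\frac{37}{35} - \frac{3}{32}\right) 125 = \frac{1079}{1120} \cdot 125 = \frac{26975}{224}$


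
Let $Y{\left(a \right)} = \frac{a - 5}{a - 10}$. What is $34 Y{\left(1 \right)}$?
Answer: $\frac{136}{9} \approx 15.111$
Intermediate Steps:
$Y{\left(a \right)} = \frac{-5 + a}{-10 + a}$
$34 Y{\left(1 \right)} = 34 \frac{-5 + 1}{-10 + 1} = 34 \frac{1}{-9} \left(-4\right) = 34 \left(\left(- \frac{1}{9}\right) \left(-4\right)\right) = 34 \cdot \frac{4}{9} = \frac{136}{9}$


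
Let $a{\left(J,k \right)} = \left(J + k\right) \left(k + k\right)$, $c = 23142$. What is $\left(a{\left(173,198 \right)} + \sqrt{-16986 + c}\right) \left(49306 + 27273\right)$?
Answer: $11250680364 + 1378422 \sqrt{19} \approx 1.1257 \cdot 10^{10}$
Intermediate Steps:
$a{\left(J,k \right)} = 2 k \left(J + k\right)$ ($a{\left(J,k \right)} = \left(J + k\right) 2 k = 2 k \left(J + k\right)$)
$\left(a{\left(173,198 \right)} + \sqrt{-16986 + c}\right) \left(49306 + 27273\right) = \left(2 \cdot 198 \left(173 + 198\right) + \sqrt{-16986 + 23142}\right) \left(49306 + 27273\right) = \left(2 \cdot 198 \cdot 371 + \sqrt{6156}\right) 76579 = \left(146916 + 18 \sqrt{19}\right) 76579 = 11250680364 + 1378422 \sqrt{19}$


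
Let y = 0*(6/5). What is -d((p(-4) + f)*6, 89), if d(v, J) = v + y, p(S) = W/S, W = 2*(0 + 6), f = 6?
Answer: -18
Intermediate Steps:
W = 12 (W = 2*6 = 12)
p(S) = 12/S
y = 0 (y = 0*(6*(⅕)) = 0*(6/5) = 0)
d(v, J) = v (d(v, J) = v + 0 = v)
-d((p(-4) + f)*6, 89) = -(12/(-4) + 6)*6 = -(12*(-¼) + 6)*6 = -(-3 + 6)*6 = -3*6 = -1*18 = -18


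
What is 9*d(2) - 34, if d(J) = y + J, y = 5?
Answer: 29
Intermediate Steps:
d(J) = 5 + J
9*d(2) - 34 = 9*(5 + 2) - 34 = 9*7 - 34 = 63 - 34 = 29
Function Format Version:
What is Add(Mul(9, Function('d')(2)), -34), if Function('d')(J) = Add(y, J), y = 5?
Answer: 29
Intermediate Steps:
Function('d')(J) = Add(5, J)
Add(Mul(9, Function('d')(2)), -34) = Add(Mul(9, Add(5, 2)), -34) = Add(Mul(9, 7), -34) = Add(63, -34) = 29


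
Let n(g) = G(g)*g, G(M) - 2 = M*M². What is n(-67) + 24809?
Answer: 20175796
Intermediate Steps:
G(M) = 2 + M³ (G(M) = 2 + M*M² = 2 + M³)
n(g) = g*(2 + g³) (n(g) = (2 + g³)*g = g*(2 + g³))
n(-67) + 24809 = -67*(2 + (-67)³) + 24809 = -67*(2 - 300763) + 24809 = -67*(-300761) + 24809 = 20150987 + 24809 = 20175796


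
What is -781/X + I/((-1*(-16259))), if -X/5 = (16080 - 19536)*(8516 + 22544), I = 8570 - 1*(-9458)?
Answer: 9675917772121/8726478451200 ≈ 1.1088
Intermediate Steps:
I = 18028 (I = 8570 + 9458 = 18028)
X = 536716800 (X = -5*(16080 - 19536)*(8516 + 22544) = -(-17280)*31060 = -5*(-107343360) = 536716800)
-781/X + I/((-1*(-16259))) = -781/536716800 + 18028/((-1*(-16259))) = -781*1/536716800 + 18028/16259 = -781/536716800 + 18028*(1/16259) = -781/536716800 + 18028/16259 = 9675917772121/8726478451200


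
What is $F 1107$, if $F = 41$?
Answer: $45387$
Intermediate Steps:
$F 1107 = 41 \cdot 1107 = 45387$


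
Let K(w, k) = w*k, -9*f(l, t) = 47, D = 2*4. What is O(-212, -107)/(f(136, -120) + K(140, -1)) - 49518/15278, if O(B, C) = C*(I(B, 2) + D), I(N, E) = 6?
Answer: 70628985/9984173 ≈ 7.0741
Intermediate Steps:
D = 8
f(l, t) = -47/9 (f(l, t) = -⅑*47 = -47/9)
O(B, C) = 14*C (O(B, C) = C*(6 + 8) = C*14 = 14*C)
K(w, k) = k*w
O(-212, -107)/(f(136, -120) + K(140, -1)) - 49518/15278 = (14*(-107))/(-47/9 - 1*140) - 49518/15278 = -1498/(-47/9 - 140) - 49518*1/15278 = -1498/(-1307/9) - 24759/7639 = -1498*(-9/1307) - 24759/7639 = 13482/1307 - 24759/7639 = 70628985/9984173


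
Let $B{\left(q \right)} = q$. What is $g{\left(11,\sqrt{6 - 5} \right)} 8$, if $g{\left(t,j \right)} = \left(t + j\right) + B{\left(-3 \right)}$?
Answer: $72$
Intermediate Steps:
$g{\left(t,j \right)} = -3 + j + t$ ($g{\left(t,j \right)} = \left(t + j\right) - 3 = \left(j + t\right) - 3 = -3 + j + t$)
$g{\left(11,\sqrt{6 - 5} \right)} 8 = \left(-3 + \sqrt{6 - 5} + 11\right) 8 = \left(-3 + \sqrt{1} + 11\right) 8 = \left(-3 + 1 + 11\right) 8 = 9 \cdot 8 = 72$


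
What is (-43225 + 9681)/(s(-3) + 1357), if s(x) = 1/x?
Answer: -50316/2035 ≈ -24.725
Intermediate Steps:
(-43225 + 9681)/(s(-3) + 1357) = (-43225 + 9681)/(1/(-3) + 1357) = -33544/(-⅓ + 1357) = -33544/4070/3 = -33544*3/4070 = -50316/2035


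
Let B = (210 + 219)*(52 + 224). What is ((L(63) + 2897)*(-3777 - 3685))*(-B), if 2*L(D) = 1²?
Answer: 2560030052580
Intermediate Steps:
L(D) = ½ (L(D) = (½)*1² = (½)*1 = ½)
B = 118404 (B = 429*276 = 118404)
((L(63) + 2897)*(-3777 - 3685))*(-B) = ((½ + 2897)*(-3777 - 3685))*(-1*118404) = ((5795/2)*(-7462))*(-118404) = -21621145*(-118404) = 2560030052580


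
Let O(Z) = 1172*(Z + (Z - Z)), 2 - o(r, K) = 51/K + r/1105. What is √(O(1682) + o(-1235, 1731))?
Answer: 6*√5268673083207/9809 ≈ 1404.0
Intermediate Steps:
o(r, K) = 2 - 51/K - r/1105 (o(r, K) = 2 - (51/K + r/1105) = 2 + (-51/K - r/1105) = 2 - 51/K - r/1105)
O(Z) = 1172*Z (O(Z) = 1172*(Z + 0) = 1172*Z)
√(O(1682) + o(-1235, 1731)) = √(1172*1682 + (2 - 51/1731 - 1/1105*(-1235))) = √(1971304 + (2 - 51*1/1731 + 19/17)) = √(1971304 + (2 - 17/577 + 19/17)) = √(1971304 + 30292/9809) = √(19336551228/9809) = 6*√5268673083207/9809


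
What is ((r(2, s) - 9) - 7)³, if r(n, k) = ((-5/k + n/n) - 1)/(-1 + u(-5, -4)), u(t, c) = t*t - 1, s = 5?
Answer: -50243409/12167 ≈ -4129.5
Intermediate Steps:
u(t, c) = -1 + t² (u(t, c) = t² - 1 = -1 + t²)
r(n, k) = -5/(23*k) (r(n, k) = ((-5/k + n/n) - 1)/(-1 + (-1 + (-5)²)) = ((-5/k + 1) - 1)/(-1 + (-1 + 25)) = ((1 - 5/k) - 1)/(-1 + 24) = -5/k/23 = -5/k*(1/23) = -5/(23*k))
((r(2, s) - 9) - 7)³ = ((-5/23/5 - 9) - 7)³ = ((-5/23*⅕ - 9) - 7)³ = ((-1/23 - 9) - 7)³ = (-208/23 - 7)³ = (-369/23)³ = -50243409/12167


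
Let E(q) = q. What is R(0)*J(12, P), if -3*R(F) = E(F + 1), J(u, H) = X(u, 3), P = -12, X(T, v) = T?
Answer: -4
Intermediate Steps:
J(u, H) = u
R(F) = -⅓ - F/3 (R(F) = -(F + 1)/3 = -(1 + F)/3 = -⅓ - F/3)
R(0)*J(12, P) = (-⅓ - ⅓*0)*12 = (-⅓ + 0)*12 = -⅓*12 = -4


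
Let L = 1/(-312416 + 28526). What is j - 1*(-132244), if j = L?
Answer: 37542749159/283890 ≈ 1.3224e+5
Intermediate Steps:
L = -1/283890 (L = 1/(-283890) = -1/283890 ≈ -3.5225e-6)
j = -1/283890 ≈ -3.5225e-6
j - 1*(-132244) = -1/283890 - 1*(-132244) = -1/283890 + 132244 = 37542749159/283890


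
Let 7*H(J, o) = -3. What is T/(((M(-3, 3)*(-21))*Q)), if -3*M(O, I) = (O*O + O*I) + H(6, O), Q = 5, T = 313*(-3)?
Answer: 313/5 ≈ 62.600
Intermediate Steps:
T = -939
H(J, o) = -3/7 (H(J, o) = (⅐)*(-3) = -3/7)
M(O, I) = ⅐ - O²/3 - I*O/3 (M(O, I) = -((O*O + O*I) - 3/7)/3 = -((O² + I*O) - 3/7)/3 = -(-3/7 + O² + I*O)/3 = ⅐ - O²/3 - I*O/3)
T/(((M(-3, 3)*(-21))*Q)) = -939*(-1/(105*(⅐ - ⅓*(-3)² - ⅓*3*(-3)))) = -939*(-1/(105*(⅐ - ⅓*9 + 3))) = -939*(-1/(105*(⅐ - 3 + 3))) = -939/(((⅐)*(-21))*5) = -939/((-3*5)) = -939/(-15) = -939*(-1/15) = 313/5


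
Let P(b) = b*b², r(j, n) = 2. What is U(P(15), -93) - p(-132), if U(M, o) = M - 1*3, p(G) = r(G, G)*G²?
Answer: -31476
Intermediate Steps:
p(G) = 2*G²
P(b) = b³
U(M, o) = -3 + M (U(M, o) = M - 3 = -3 + M)
U(P(15), -93) - p(-132) = (-3 + 15³) - 2*(-132)² = (-3 + 3375) - 2*17424 = 3372 - 1*34848 = 3372 - 34848 = -31476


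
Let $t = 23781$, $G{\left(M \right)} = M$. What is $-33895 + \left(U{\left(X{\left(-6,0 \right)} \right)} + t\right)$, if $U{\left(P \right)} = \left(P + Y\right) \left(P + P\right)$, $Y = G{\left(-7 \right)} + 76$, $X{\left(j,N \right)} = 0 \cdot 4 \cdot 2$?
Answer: $-10114$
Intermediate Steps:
$X{\left(j,N \right)} = 0$ ($X{\left(j,N \right)} = 0 \cdot 2 = 0$)
$Y = 69$ ($Y = -7 + 76 = 69$)
$U{\left(P \right)} = 2 P \left(69 + P\right)$ ($U{\left(P \right)} = \left(P + 69\right) \left(P + P\right) = \left(69 + P\right) 2 P = 2 P \left(69 + P\right)$)
$-33895 + \left(U{\left(X{\left(-6,0 \right)} \right)} + t\right) = -33895 + \left(2 \cdot 0 \left(69 + 0\right) + 23781\right) = -33895 + \left(2 \cdot 0 \cdot 69 + 23781\right) = -33895 + \left(0 + 23781\right) = -33895 + 23781 = -10114$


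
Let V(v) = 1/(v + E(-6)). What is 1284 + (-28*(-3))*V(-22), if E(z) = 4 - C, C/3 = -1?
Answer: 6392/5 ≈ 1278.4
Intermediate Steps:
C = -3 (C = 3*(-1) = -3)
E(z) = 7 (E(z) = 4 - 1*(-3) = 4 + 3 = 7)
V(v) = 1/(7 + v) (V(v) = 1/(v + 7) = 1/(7 + v))
1284 + (-28*(-3))*V(-22) = 1284 + (-28*(-3))/(7 - 22) = 1284 + 84/(-15) = 1284 + 84*(-1/15) = 1284 - 28/5 = 6392/5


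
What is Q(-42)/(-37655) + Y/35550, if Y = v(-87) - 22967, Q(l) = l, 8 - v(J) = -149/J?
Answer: -7508905051/11646126675 ≈ -0.64476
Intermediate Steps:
v(J) = 8 + 149/J (v(J) = 8 - (-149)/J = 8 + 149/J)
Y = -1997582/87 (Y = (8 + 149/(-87)) - 22967 = (8 + 149*(-1/87)) - 22967 = (8 - 149/87) - 22967 = 547/87 - 22967 = -1997582/87 ≈ -22961.)
Q(-42)/(-37655) + Y/35550 = -42/(-37655) - 1997582/87/35550 = -42*(-1/37655) - 1997582/87*1/35550 = 42/37655 - 998791/1546425 = -7508905051/11646126675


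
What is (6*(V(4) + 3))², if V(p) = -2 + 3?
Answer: 576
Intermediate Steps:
V(p) = 1
(6*(V(4) + 3))² = (6*(1 + 3))² = (6*4)² = 24² = 576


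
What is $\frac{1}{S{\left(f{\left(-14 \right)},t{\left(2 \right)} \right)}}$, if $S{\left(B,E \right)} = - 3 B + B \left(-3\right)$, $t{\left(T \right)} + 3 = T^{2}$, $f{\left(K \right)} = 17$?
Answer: $- \frac{1}{102} \approx -0.0098039$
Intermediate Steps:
$t{\left(T \right)} = -3 + T^{2}$
$S{\left(B,E \right)} = - 6 B$ ($S{\left(B,E \right)} = - 3 B - 3 B = - 6 B$)
$\frac{1}{S{\left(f{\left(-14 \right)},t{\left(2 \right)} \right)}} = \frac{1}{\left(-6\right) 17} = \frac{1}{-102} = - \frac{1}{102}$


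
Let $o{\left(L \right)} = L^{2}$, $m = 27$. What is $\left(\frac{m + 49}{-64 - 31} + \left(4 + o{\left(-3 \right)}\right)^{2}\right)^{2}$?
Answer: $\frac{707281}{25} \approx 28291.0$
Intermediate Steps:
$\left(\frac{m + 49}{-64 - 31} + \left(4 + o{\left(-3 \right)}\right)^{2}\right)^{2} = \left(\frac{27 + 49}{-64 - 31} + \left(4 + \left(-3\right)^{2}\right)^{2}\right)^{2} = \left(\frac{76}{-95} + \left(4 + 9\right)^{2}\right)^{2} = \left(76 \left(- \frac{1}{95}\right) + 13^{2}\right)^{2} = \left(- \frac{4}{5} + 169\right)^{2} = \left(\frac{841}{5}\right)^{2} = \frac{707281}{25}$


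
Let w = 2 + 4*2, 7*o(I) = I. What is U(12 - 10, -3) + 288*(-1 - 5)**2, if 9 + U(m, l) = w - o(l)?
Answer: 72586/7 ≈ 10369.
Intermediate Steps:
o(I) = I/7
w = 10 (w = 2 + 8 = 10)
U(m, l) = 1 - l/7 (U(m, l) = -9 + (10 - l/7) = 1 - l/7)
U(12 - 10, -3) + 288*(-1 - 5)**2 = (1 - 1/7*(-3)) + 288*(-1 - 5)**2 = (1 + 3/7) + 288*(-6)**2 = 10/7 + 288*36 = 10/7 + 10368 = 72586/7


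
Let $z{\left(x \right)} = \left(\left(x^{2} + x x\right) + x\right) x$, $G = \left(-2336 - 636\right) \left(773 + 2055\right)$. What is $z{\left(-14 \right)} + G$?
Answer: $-8410108$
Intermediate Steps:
$G = -8404816$ ($G = \left(-2972\right) 2828 = -8404816$)
$z{\left(x \right)} = x \left(x + 2 x^{2}\right)$ ($z{\left(x \right)} = \left(\left(x^{2} + x^{2}\right) + x\right) x = \left(2 x^{2} + x\right) x = \left(x + 2 x^{2}\right) x = x \left(x + 2 x^{2}\right)$)
$z{\left(-14 \right)} + G = \left(-14\right)^{2} \left(1 + 2 \left(-14\right)\right) - 8404816 = 196 \left(1 - 28\right) - 8404816 = 196 \left(-27\right) - 8404816 = -5292 - 8404816 = -8410108$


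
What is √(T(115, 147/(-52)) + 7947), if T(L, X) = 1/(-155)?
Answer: 2*√47731630/155 ≈ 89.146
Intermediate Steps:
T(L, X) = -1/155
√(T(115, 147/(-52)) + 7947) = √(-1/155 + 7947) = √(1231784/155) = 2*√47731630/155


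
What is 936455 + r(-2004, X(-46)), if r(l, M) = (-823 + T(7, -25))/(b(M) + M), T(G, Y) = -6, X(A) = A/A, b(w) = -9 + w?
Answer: 6556014/7 ≈ 9.3657e+5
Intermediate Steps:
X(A) = 1
r(l, M) = -829/(-9 + 2*M) (r(l, M) = (-823 - 6)/((-9 + M) + M) = -829/(-9 + 2*M))
936455 + r(-2004, X(-46)) = 936455 - 829/(-9 + 2*1) = 936455 - 829/(-9 + 2) = 936455 - 829/(-7) = 936455 - 829*(-1/7) = 936455 + 829/7 = 6556014/7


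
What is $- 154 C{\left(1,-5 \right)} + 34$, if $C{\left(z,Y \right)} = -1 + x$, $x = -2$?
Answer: $496$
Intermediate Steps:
$C{\left(z,Y \right)} = -3$ ($C{\left(z,Y \right)} = -1 - 2 = -3$)
$- 154 C{\left(1,-5 \right)} + 34 = \left(-154\right) \left(-3\right) + 34 = 462 + 34 = 496$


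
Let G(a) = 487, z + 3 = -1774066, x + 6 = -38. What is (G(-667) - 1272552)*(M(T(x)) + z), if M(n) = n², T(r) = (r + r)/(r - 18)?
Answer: 2168716107550245/961 ≈ 2.2567e+12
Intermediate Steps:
x = -44 (x = -6 - 38 = -44)
z = -1774069 (z = -3 - 1774066 = -1774069)
T(r) = 2*r/(-18 + r) (T(r) = (2*r)/(-18 + r) = 2*r/(-18 + r))
(G(-667) - 1272552)*(M(T(x)) + z) = (487 - 1272552)*((2*(-44)/(-18 - 44))² - 1774069) = -1272065*((2*(-44)/(-62))² - 1774069) = -1272065*((2*(-44)*(-1/62))² - 1774069) = -1272065*((44/31)² - 1774069) = -1272065*(1936/961 - 1774069) = -1272065*(-1704878373/961) = 2168716107550245/961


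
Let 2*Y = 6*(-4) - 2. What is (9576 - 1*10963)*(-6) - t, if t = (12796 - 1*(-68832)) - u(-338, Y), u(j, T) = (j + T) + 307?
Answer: -73350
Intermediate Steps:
Y = -13 (Y = (6*(-4) - 2)/2 = (-24 - 2)/2 = (½)*(-26) = -13)
u(j, T) = 307 + T + j (u(j, T) = (T + j) + 307 = 307 + T + j)
t = 81672 (t = (12796 - 1*(-68832)) - (307 - 13 - 338) = (12796 + 68832) - 1*(-44) = 81628 + 44 = 81672)
(9576 - 1*10963)*(-6) - t = (9576 - 1*10963)*(-6) - 1*81672 = (9576 - 10963)*(-6) - 81672 = -1387*(-6) - 81672 = 8322 - 81672 = -73350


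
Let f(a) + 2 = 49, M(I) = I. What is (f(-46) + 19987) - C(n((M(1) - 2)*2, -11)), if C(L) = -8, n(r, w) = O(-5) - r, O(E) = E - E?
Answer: 20042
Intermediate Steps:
O(E) = 0
f(a) = 47 (f(a) = -2 + 49 = 47)
n(r, w) = -r (n(r, w) = 0 - r = -r)
(f(-46) + 19987) - C(n((M(1) - 2)*2, -11)) = (47 + 19987) - 1*(-8) = 20034 + 8 = 20042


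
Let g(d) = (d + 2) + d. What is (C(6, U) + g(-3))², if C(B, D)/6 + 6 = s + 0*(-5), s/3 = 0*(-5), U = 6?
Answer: 1600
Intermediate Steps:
g(d) = 2 + 2*d (g(d) = (2 + d) + d = 2 + 2*d)
s = 0 (s = 3*(0*(-5)) = 3*0 = 0)
C(B, D) = -36 (C(B, D) = -36 + 6*(0 + 0*(-5)) = -36 + 6*(0 + 0) = -36 + 6*0 = -36 + 0 = -36)
(C(6, U) + g(-3))² = (-36 + (2 + 2*(-3)))² = (-36 + (2 - 6))² = (-36 - 4)² = (-40)² = 1600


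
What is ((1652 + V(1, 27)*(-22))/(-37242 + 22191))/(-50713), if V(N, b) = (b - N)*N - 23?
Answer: 122/58713951 ≈ 2.0779e-6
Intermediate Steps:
V(N, b) = -23 + N*(b - N) (V(N, b) = N*(b - N) - 23 = -23 + N*(b - N))
((1652 + V(1, 27)*(-22))/(-37242 + 22191))/(-50713) = ((1652 + (-23 - 1*1² + 1*27)*(-22))/(-37242 + 22191))/(-50713) = ((1652 + (-23 - 1*1 + 27)*(-22))/(-15051))*(-1/50713) = ((1652 + (-23 - 1 + 27)*(-22))*(-1/15051))*(-1/50713) = ((1652 + 3*(-22))*(-1/15051))*(-1/50713) = ((1652 - 66)*(-1/15051))*(-1/50713) = (1586*(-1/15051))*(-1/50713) = -1586/15051*(-1/50713) = 122/58713951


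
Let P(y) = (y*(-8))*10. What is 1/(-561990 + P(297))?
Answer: -1/585750 ≈ -1.7072e-6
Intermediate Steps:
P(y) = -80*y (P(y) = -8*y*10 = -80*y)
1/(-561990 + P(297)) = 1/(-561990 - 80*297) = 1/(-561990 - 23760) = 1/(-585750) = -1/585750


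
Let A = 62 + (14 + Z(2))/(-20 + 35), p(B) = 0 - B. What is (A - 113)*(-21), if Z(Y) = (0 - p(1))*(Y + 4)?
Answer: 1043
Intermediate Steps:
p(B) = -B
Z(Y) = 4 + Y (Z(Y) = (0 - (-1))*(Y + 4) = (0 - 1*(-1))*(4 + Y) = (0 + 1)*(4 + Y) = 1*(4 + Y) = 4 + Y)
A = 190/3 (A = 62 + (14 + (4 + 2))/(-20 + 35) = 62 + (14 + 6)/15 = 62 + 20*(1/15) = 62 + 4/3 = 190/3 ≈ 63.333)
(A - 113)*(-21) = (190/3 - 113)*(-21) = -149/3*(-21) = 1043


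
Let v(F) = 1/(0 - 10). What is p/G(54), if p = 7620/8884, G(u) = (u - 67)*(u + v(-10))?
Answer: -19050/15562547 ≈ -0.0012241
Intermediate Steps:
v(F) = -⅒ (v(F) = 1/(-10) = -⅒)
G(u) = (-67 + u)*(-⅒ + u) (G(u) = (u - 67)*(u - ⅒) = (-67 + u)*(-⅒ + u))
p = 1905/2221 (p = 7620*(1/8884) = 1905/2221 ≈ 0.85772)
p/G(54) = 1905/(2221*(67/10 + 54² - 671/10*54)) = 1905/(2221*(67/10 + 2916 - 18117/5)) = 1905/(2221*(-7007/10)) = (1905/2221)*(-10/7007) = -19050/15562547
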